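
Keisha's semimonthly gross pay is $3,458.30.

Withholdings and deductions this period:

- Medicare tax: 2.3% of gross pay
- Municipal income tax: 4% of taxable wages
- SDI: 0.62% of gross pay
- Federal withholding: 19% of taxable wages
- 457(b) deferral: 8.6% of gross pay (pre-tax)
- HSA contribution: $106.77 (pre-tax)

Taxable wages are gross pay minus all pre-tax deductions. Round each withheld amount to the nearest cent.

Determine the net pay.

$2,250.70

HSA contribution: $106.77
457(b) deferral: $3,458.30 × 0.086 = $297.41
Pre-tax total = $106.77 + $297.41 = $404.18
Taxable wages = $3,458.30 − $404.18 = $3,054.12
Municipal income tax: $3,054.12 × 0.04 = $122.16
Federal withholding: $3,054.12 × 0.19 = $580.28
Medicare tax: $3,458.30 × 0.023 = $79.54
SDI: $3,458.30 × 0.0062 = $21.44
Total deductions = $106.77 + $297.41 + $122.16 + $580.28 + $79.54 + $21.44 = $1,207.60
Net pay = $3,458.30 − $1,207.60 = $2,250.70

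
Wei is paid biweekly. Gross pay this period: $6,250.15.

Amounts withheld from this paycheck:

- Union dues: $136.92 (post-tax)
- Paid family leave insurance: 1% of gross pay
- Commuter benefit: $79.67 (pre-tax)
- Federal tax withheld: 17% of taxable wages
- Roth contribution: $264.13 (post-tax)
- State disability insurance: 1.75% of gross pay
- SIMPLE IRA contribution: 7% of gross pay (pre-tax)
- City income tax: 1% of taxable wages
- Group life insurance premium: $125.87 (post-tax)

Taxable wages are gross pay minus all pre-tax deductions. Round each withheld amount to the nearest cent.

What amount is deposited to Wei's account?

$4,002.24

Commuter benefit: $79.67
SIMPLE IRA contribution: $6,250.15 × 0.07 = $437.51
Pre-tax total = $79.67 + $437.51 = $517.18
Taxable wages = $6,250.15 − $517.18 = $5,732.97
City income tax: $5,732.97 × 0.01 = $57.33
Federal tax withheld: $5,732.97 × 0.17 = $974.60
Paid family leave insurance: $6,250.15 × 0.01 = $62.50
State disability insurance: $6,250.15 × 0.0175 = $109.38
Roth contribution: $264.13
Group life insurance premium: $125.87
Union dues: $136.92
Total deductions = $79.67 + $437.51 + $57.33 + $974.60 + $62.50 + $109.38 + $264.13 + $125.87 + $136.92 = $2,247.91
Net pay = $6,250.15 − $2,247.91 = $4,002.24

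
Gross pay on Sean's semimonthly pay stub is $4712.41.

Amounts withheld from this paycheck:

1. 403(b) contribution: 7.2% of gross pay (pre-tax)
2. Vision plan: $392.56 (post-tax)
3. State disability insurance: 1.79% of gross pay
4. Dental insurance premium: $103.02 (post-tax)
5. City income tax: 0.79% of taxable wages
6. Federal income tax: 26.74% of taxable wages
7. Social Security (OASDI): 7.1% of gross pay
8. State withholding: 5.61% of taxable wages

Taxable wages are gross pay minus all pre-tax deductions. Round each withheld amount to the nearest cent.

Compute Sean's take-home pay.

403(b) contribution: $4712.41 × 0.072 = $339.29
Taxable wages = $4712.41 − $339.29 = $4373.12
Federal income tax: $4373.12 × 0.2674 = $1169.37
City income tax: $4373.12 × 0.0079 = $34.55
State withholding: $4373.12 × 0.0561 = $245.33
State disability insurance: $4712.41 × 0.0179 = $84.35
Social Security (OASDI): $4712.41 × 0.071 = $334.58
Vision plan: $392.56
Dental insurance premium: $103.02
Total deductions = $339.29 + $1169.37 + $34.55 + $245.33 + $84.35 + $334.58 + $392.56 + $103.02 = $2703.05
Net pay = $4712.41 − $2703.05 = $2009.36

$2009.36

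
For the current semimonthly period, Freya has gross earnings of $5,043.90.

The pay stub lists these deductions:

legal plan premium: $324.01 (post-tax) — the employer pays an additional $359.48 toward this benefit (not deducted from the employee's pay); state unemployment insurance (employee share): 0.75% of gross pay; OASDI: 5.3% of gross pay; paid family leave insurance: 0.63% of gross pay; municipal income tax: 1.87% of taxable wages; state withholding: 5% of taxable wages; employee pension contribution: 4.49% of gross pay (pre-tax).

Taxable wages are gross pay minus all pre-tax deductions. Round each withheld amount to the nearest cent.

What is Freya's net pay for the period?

$3,825.52

Employee pension contribution: $5,043.90 × 0.0449 = $226.47
Taxable wages = $5,043.90 − $226.47 = $4,817.43
State withholding: $4,817.43 × 0.05 = $240.87
Municipal income tax: $4,817.43 × 0.0187 = $90.09
Paid family leave insurance: $5,043.90 × 0.0063 = $31.78
OASDI: $5,043.90 × 0.053 = $267.33
State unemployment insurance (employee share): $5,043.90 × 0.0075 = $37.83
Legal plan premium: $324.01
(Employer's $359.48 toward legal plan premium is not withheld from the employee.)
Total deductions = $226.47 + $240.87 + $90.09 + $31.78 + $267.33 + $37.83 + $324.01 = $1,218.38
Net pay = $5,043.90 − $1,218.38 = $3,825.52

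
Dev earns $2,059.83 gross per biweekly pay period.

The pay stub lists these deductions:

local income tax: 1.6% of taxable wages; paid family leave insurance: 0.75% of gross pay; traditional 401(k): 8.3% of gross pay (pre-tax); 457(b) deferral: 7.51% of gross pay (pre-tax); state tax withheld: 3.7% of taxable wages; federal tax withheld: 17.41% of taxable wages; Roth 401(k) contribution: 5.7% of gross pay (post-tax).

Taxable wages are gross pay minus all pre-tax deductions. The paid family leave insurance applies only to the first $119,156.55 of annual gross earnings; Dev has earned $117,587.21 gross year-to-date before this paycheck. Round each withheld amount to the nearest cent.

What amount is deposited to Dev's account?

457(b) deferral: $2,059.83 × 0.0751 = $154.69
Traditional 401(k): $2,059.83 × 0.083 = $170.97
Pre-tax total = $154.69 + $170.97 = $325.66
Taxable wages = $2,059.83 − $325.66 = $1,734.17
Local income tax: $1,734.17 × 0.016 = $27.75
Federal tax withheld: $1,734.17 × 0.1741 = $301.92
State tax withheld: $1,734.17 × 0.037 = $64.16
Paid family leave insurance: only $119,156.55 − $117,587.21 = $1,569.34 of this check is subject → $1,569.34 × 0.0075 = $11.77
Roth 401(k) contribution: $2,059.83 × 0.057 = $117.41
Total deductions = $154.69 + $170.97 + $27.75 + $301.92 + $64.16 + $11.77 + $117.41 = $848.67
Net pay = $2,059.83 − $848.67 = $1,211.16

$1,211.16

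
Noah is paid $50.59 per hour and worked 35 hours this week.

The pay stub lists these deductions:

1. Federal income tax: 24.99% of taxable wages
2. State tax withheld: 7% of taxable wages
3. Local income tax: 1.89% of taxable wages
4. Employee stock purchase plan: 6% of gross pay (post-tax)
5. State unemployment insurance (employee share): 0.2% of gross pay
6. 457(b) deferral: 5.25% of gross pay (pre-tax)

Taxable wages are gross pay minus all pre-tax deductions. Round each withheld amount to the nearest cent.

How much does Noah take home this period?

Gross pay: 35 × $50.59 = $1,770.65
457(b) deferral: $1,770.65 × 0.0525 = $92.96
Taxable wages = $1,770.65 − $92.96 = $1,677.69
Federal income tax: $1,677.69 × 0.2499 = $419.25
Local income tax: $1,677.69 × 0.0189 = $31.71
State tax withheld: $1,677.69 × 0.07 = $117.44
State unemployment insurance (employee share): $1,770.65 × 0.002 = $3.54
Employee stock purchase plan: $1,770.65 × 0.06 = $106.24
Total deductions = $92.96 + $419.25 + $31.71 + $117.44 + $3.54 + $106.24 = $771.14
Net pay = $1,770.65 − $771.14 = $999.51

$999.51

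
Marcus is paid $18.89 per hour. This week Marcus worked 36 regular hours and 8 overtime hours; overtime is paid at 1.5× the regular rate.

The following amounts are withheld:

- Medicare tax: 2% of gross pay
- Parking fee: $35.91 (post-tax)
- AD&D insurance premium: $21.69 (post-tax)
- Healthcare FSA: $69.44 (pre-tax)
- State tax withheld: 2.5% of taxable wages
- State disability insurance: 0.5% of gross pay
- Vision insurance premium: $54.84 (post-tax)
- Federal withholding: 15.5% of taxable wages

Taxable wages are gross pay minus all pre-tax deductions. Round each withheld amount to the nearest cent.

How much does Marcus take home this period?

Regular pay: 36 × $18.89 = $680.04
Overtime pay: 8 × $18.89 × 1.5 = $226.68
Gross pay = $680.04 + $226.68 = $906.72
Healthcare FSA: $69.44
Taxable wages = $906.72 − $69.44 = $837.28
Federal withholding: $837.28 × 0.155 = $129.78
State tax withheld: $837.28 × 0.025 = $20.93
State disability insurance: $906.72 × 0.005 = $4.53
Medicare tax: $906.72 × 0.02 = $18.13
Parking fee: $35.91
Vision insurance premium: $54.84
AD&D insurance premium: $21.69
Total deductions = $69.44 + $129.78 + $20.93 + $4.53 + $18.13 + $35.91 + $54.84 + $21.69 = $355.25
Net pay = $906.72 − $355.25 = $551.47

$551.47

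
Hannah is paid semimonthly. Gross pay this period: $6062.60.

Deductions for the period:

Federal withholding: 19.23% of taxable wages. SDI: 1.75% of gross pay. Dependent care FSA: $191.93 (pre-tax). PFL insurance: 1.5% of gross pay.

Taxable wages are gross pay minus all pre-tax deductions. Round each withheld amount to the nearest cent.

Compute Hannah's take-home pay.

$4544.70

Dependent care FSA: $191.93
Taxable wages = $6062.60 − $191.93 = $5870.67
Federal withholding: $5870.67 × 0.1923 = $1128.93
SDI: $6062.60 × 0.0175 = $106.10
PFL insurance: $6062.60 × 0.015 = $90.94
Total deductions = $191.93 + $1128.93 + $106.10 + $90.94 = $1517.90
Net pay = $6062.60 − $1517.90 = $4544.70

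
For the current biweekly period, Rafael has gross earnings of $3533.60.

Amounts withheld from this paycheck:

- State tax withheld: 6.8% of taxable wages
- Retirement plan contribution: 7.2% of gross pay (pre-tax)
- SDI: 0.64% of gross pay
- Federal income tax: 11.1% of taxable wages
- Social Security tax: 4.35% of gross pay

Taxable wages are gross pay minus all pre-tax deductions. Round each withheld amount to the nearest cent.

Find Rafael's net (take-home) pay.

Retirement plan contribution: $3533.60 × 0.072 = $254.42
Taxable wages = $3533.60 − $254.42 = $3279.18
Federal income tax: $3279.18 × 0.111 = $363.99
State tax withheld: $3279.18 × 0.068 = $222.98
SDI: $3533.60 × 0.0064 = $22.62
Social Security tax: $3533.60 × 0.0435 = $153.71
Total deductions = $254.42 + $363.99 + $222.98 + $22.62 + $153.71 = $1017.72
Net pay = $3533.60 − $1017.72 = $2515.88

$2515.88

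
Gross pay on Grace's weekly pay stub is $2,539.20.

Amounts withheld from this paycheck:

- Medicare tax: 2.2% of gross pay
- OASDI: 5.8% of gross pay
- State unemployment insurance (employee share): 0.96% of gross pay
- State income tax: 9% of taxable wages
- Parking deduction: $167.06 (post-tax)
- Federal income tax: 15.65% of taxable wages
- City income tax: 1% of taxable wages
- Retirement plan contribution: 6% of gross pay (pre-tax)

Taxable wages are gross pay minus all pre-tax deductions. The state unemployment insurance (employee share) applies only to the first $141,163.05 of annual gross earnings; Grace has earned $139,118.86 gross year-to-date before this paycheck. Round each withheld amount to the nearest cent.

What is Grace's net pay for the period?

$1,384.81

Retirement plan contribution: $2,539.20 × 0.06 = $152.35
Taxable wages = $2,539.20 − $152.35 = $2,386.85
State income tax: $2,386.85 × 0.09 = $214.82
Federal income tax: $2,386.85 × 0.1565 = $373.54
City income tax: $2,386.85 × 0.01 = $23.87
OASDI: $2,539.20 × 0.058 = $147.27
Medicare tax: $2,539.20 × 0.022 = $55.86
State unemployment insurance (employee share): only $141,163.05 − $139,118.86 = $2,044.19 of this check is subject → $2,044.19 × 0.0096 = $19.62
Parking deduction: $167.06
Total deductions = $152.35 + $214.82 + $373.54 + $23.87 + $147.27 + $55.86 + $19.62 + $167.06 = $1,154.39
Net pay = $2,539.20 − $1,154.39 = $1,384.81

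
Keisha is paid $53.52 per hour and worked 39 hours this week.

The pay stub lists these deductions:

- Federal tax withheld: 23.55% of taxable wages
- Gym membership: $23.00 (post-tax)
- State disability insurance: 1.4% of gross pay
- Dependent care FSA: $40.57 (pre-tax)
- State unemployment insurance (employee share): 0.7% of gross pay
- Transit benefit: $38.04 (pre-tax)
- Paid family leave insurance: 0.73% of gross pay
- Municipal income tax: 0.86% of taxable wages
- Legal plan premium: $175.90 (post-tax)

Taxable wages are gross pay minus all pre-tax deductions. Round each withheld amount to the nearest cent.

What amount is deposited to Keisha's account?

$1,260.39

Gross pay: 39 × $53.52 = $2,087.28
Dependent care FSA: $40.57
Transit benefit: $38.04
Pre-tax total = $40.57 + $38.04 = $78.61
Taxable wages = $2,087.28 − $78.61 = $2,008.67
Federal tax withheld: $2,008.67 × 0.2355 = $473.04
Municipal income tax: $2,008.67 × 0.0086 = $17.27
Paid family leave insurance: $2,087.28 × 0.0073 = $15.24
State unemployment insurance (employee share): $2,087.28 × 0.007 = $14.61
State disability insurance: $2,087.28 × 0.014 = $29.22
Gym membership: $23.00
Legal plan premium: $175.90
Total deductions = $40.57 + $38.04 + $473.04 + $17.27 + $15.24 + $14.61 + $29.22 + $23.00 + $175.90 = $826.89
Net pay = $2,087.28 − $826.89 = $1,260.39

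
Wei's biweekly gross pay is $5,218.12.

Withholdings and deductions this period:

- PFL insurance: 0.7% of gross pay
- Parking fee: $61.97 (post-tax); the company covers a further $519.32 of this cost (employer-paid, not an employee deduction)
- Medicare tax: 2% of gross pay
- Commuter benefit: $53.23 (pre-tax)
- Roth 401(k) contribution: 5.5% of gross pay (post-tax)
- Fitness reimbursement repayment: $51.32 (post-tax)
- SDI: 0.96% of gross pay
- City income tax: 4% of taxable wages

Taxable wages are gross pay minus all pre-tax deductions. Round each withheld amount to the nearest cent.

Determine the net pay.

Commuter benefit: $53.23
Taxable wages = $5,218.12 − $53.23 = $5,164.89
City income tax: $5,164.89 × 0.04 = $206.60
Medicare tax: $5,218.12 × 0.02 = $104.36
SDI: $5,218.12 × 0.0096 = $50.09
PFL insurance: $5,218.12 × 0.007 = $36.53
Roth 401(k) contribution: $5,218.12 × 0.055 = $287.00
Fitness reimbursement repayment: $51.32
Parking fee: $61.97
(Employer's $519.32 toward parking fee is not withheld from the employee.)
Total deductions = $53.23 + $206.60 + $104.36 + $50.09 + $36.53 + $287.00 + $51.32 + $61.97 = $851.10
Net pay = $5,218.12 − $851.10 = $4,367.02

$4,367.02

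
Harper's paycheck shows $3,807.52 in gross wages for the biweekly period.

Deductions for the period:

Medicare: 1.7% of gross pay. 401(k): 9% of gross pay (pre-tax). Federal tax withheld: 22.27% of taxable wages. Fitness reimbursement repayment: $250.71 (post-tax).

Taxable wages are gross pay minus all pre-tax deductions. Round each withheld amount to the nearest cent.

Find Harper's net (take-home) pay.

401(k): $3,807.52 × 0.09 = $342.68
Taxable wages = $3,807.52 − $342.68 = $3,464.84
Federal tax withheld: $3,464.84 × 0.2227 = $771.62
Medicare: $3,807.52 × 0.017 = $64.73
Fitness reimbursement repayment: $250.71
Total deductions = $342.68 + $771.62 + $64.73 + $250.71 = $1,429.74
Net pay = $3,807.52 − $1,429.74 = $2,377.78

$2,377.78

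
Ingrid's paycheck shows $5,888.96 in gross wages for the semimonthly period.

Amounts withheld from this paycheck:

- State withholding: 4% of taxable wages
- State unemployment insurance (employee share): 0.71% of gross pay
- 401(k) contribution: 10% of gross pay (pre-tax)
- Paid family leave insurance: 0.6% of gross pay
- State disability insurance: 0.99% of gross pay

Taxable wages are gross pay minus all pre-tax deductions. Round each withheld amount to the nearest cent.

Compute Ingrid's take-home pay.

$4,952.62

401(k) contribution: $5,888.96 × 0.1 = $588.90
Taxable wages = $5,888.96 − $588.90 = $5,300.06
State withholding: $5,300.06 × 0.04 = $212.00
Paid family leave insurance: $5,888.96 × 0.006 = $35.33
State unemployment insurance (employee share): $5,888.96 × 0.0071 = $41.81
State disability insurance: $5,888.96 × 0.0099 = $58.30
Total deductions = $588.90 + $212.00 + $35.33 + $41.81 + $58.30 = $936.34
Net pay = $5,888.96 − $936.34 = $4,952.62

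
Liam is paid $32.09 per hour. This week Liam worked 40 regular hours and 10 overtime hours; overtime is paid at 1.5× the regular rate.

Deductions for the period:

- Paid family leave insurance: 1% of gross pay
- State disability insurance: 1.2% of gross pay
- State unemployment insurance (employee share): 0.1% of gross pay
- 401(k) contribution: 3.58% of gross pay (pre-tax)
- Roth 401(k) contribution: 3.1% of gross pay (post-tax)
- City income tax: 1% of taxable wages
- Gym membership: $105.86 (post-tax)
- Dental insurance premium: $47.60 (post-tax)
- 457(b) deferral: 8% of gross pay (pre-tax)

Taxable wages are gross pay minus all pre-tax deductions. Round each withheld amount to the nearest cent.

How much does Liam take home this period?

Regular pay: 40 × $32.09 = $1,283.60
Overtime pay: 10 × $32.09 × 1.5 = $481.35
Gross pay = $1,283.60 + $481.35 = $1,764.95
401(k) contribution: $1,764.95 × 0.0358 = $63.19
457(b) deferral: $1,764.95 × 0.08 = $141.20
Pre-tax total = $63.19 + $141.20 = $204.39
Taxable wages = $1,764.95 − $204.39 = $1,560.56
City income tax: $1,560.56 × 0.01 = $15.61
State disability insurance: $1,764.95 × 0.012 = $21.18
State unemployment insurance (employee share): $1,764.95 × 0.001 = $1.76
Paid family leave insurance: $1,764.95 × 0.01 = $17.65
Gym membership: $105.86
Dental insurance premium: $47.60
Roth 401(k) contribution: $1,764.95 × 0.031 = $54.71
Total deductions = $63.19 + $141.20 + $15.61 + $21.18 + $1.76 + $17.65 + $105.86 + $47.60 + $54.71 = $468.76
Net pay = $1,764.95 − $468.76 = $1,296.19

$1,296.19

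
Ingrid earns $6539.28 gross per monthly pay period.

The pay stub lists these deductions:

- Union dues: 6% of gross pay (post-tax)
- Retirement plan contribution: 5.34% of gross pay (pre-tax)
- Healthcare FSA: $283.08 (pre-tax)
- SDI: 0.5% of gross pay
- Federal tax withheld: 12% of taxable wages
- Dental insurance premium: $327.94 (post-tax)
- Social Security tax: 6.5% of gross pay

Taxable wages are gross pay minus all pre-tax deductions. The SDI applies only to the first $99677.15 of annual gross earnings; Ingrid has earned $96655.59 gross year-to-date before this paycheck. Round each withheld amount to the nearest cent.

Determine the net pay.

$4037.70

Retirement plan contribution: $6539.28 × 0.0534 = $349.20
Healthcare FSA: $283.08
Pre-tax total = $349.20 + $283.08 = $632.28
Taxable wages = $6539.28 − $632.28 = $5907.00
Federal tax withheld: $5907.00 × 0.12 = $708.84
SDI: only $99677.15 − $96655.59 = $3021.56 of this check is subject → $3021.56 × 0.005 = $15.11
Social Security tax: $6539.28 × 0.065 = $425.05
Dental insurance premium: $327.94
Union dues: $6539.28 × 0.06 = $392.36
Total deductions = $349.20 + $283.08 + $708.84 + $15.11 + $425.05 + $327.94 + $392.36 = $2501.58
Net pay = $6539.28 − $2501.58 = $4037.70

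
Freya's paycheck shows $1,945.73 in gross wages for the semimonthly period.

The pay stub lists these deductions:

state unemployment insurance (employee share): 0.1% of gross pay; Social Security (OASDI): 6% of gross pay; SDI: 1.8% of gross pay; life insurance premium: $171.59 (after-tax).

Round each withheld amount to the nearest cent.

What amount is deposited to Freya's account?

State unemployment insurance (employee share): $1,945.73 × 0.001 = $1.95
SDI: $1,945.73 × 0.018 = $35.02
Social Security (OASDI): $1,945.73 × 0.06 = $116.74
Life insurance premium: $171.59
Total deductions = $1.95 + $35.02 + $116.74 + $171.59 = $325.30
Net pay = $1,945.73 − $325.30 = $1,620.43

$1,620.43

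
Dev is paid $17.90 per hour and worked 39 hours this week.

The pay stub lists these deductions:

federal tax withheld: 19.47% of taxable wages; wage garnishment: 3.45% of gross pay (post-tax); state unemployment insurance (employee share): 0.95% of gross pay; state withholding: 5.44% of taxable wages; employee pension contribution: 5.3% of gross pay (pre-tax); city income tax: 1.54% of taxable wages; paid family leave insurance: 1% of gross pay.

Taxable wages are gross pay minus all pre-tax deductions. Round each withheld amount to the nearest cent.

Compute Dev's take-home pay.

$448.55

Gross pay: 39 × $17.90 = $698.10
Employee pension contribution: $698.10 × 0.053 = $37.00
Taxable wages = $698.10 − $37.00 = $661.10
City income tax: $661.10 × 0.0154 = $10.18
Federal tax withheld: $661.10 × 0.1947 = $128.72
State withholding: $661.10 × 0.0544 = $35.96
State unemployment insurance (employee share): $698.10 × 0.0095 = $6.63
Paid family leave insurance: $698.10 × 0.01 = $6.98
Wage garnishment: $698.10 × 0.0345 = $24.08
Total deductions = $37.00 + $10.18 + $128.72 + $35.96 + $6.63 + $6.98 + $24.08 = $249.55
Net pay = $698.10 − $249.55 = $448.55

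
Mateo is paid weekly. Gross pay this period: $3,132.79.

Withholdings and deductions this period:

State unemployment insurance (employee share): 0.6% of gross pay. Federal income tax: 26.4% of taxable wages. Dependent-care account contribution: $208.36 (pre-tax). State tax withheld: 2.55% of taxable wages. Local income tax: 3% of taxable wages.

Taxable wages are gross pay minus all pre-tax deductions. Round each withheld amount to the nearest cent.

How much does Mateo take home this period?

$1,971.28

Dependent-care account contribution: $208.36
Taxable wages = $3,132.79 − $208.36 = $2,924.43
State tax withheld: $2,924.43 × 0.0255 = $74.57
Local income tax: $2,924.43 × 0.03 = $87.73
Federal income tax: $2,924.43 × 0.264 = $772.05
State unemployment insurance (employee share): $3,132.79 × 0.006 = $18.80
Total deductions = $208.36 + $74.57 + $87.73 + $772.05 + $18.80 = $1,161.51
Net pay = $3,132.79 − $1,161.51 = $1,971.28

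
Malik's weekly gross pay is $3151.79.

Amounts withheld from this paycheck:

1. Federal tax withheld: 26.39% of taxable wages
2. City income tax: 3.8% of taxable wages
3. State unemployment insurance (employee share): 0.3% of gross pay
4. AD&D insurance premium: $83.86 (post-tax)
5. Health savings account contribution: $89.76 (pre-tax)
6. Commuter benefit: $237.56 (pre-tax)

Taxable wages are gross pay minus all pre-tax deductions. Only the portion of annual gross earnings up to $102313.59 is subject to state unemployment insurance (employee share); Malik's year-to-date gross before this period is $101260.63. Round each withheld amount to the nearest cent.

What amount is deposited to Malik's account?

$1884.74

Commuter benefit: $237.56
Health savings account contribution: $89.76
Pre-tax total = $237.56 + $89.76 = $327.32
Taxable wages = $3151.79 − $327.32 = $2824.47
City income tax: $2824.47 × 0.038 = $107.33
Federal tax withheld: $2824.47 × 0.2639 = $745.38
State unemployment insurance (employee share): only $102313.59 − $101260.63 = $1052.96 of this check is subject → $1052.96 × 0.003 = $3.16
AD&D insurance premium: $83.86
Total deductions = $237.56 + $89.76 + $107.33 + $745.38 + $3.16 + $83.86 = $1267.05
Net pay = $3151.79 − $1267.05 = $1884.74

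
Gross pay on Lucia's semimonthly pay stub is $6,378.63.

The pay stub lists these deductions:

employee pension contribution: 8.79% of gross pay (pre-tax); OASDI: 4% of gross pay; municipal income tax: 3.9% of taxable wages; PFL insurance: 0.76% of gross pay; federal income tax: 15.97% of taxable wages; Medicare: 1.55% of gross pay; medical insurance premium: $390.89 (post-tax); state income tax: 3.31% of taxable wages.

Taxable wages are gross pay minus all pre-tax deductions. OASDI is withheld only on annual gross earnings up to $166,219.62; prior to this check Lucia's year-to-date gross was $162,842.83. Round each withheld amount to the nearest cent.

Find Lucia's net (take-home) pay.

$3,796.04

Employee pension contribution: $6,378.63 × 0.0879 = $560.68
Taxable wages = $6,378.63 − $560.68 = $5,817.95
Municipal income tax: $5,817.95 × 0.039 = $226.90
State income tax: $5,817.95 × 0.0331 = $192.57
Federal income tax: $5,817.95 × 0.1597 = $929.13
PFL insurance: $6,378.63 × 0.0076 = $48.48
OASDI: only $166,219.62 − $162,842.83 = $3,376.79 of this check is subject → $3,376.79 × 0.04 = $135.07
Medicare: $6,378.63 × 0.0155 = $98.87
Medical insurance premium: $390.89
Total deductions = $560.68 + $226.90 + $192.57 + $929.13 + $48.48 + $135.07 + $98.87 + $390.89 = $2,582.59
Net pay = $6,378.63 − $2,582.59 = $3,796.04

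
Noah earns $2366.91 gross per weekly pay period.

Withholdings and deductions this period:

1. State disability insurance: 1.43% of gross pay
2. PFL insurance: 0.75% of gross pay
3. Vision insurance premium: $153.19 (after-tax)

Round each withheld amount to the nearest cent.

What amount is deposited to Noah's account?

$2162.12

State disability insurance: $2366.91 × 0.0143 = $33.85
PFL insurance: $2366.91 × 0.0075 = $17.75
Vision insurance premium: $153.19
Total deductions = $33.85 + $17.75 + $153.19 = $204.79
Net pay = $2366.91 − $204.79 = $2162.12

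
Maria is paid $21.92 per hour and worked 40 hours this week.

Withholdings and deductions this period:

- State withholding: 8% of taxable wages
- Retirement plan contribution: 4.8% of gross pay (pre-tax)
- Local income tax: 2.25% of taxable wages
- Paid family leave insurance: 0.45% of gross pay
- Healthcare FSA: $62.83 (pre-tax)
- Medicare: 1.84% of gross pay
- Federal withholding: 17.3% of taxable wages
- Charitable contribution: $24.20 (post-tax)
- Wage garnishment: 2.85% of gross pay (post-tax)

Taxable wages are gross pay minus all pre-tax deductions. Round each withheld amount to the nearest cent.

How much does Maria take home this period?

$489.95

Gross pay: 40 × $21.92 = $876.80
Healthcare FSA: $62.83
Retirement plan contribution: $876.80 × 0.048 = $42.09
Pre-tax total = $62.83 + $42.09 = $104.92
Taxable wages = $876.80 − $104.92 = $771.88
Local income tax: $771.88 × 0.0225 = $17.37
State withholding: $771.88 × 0.08 = $61.75
Federal withholding: $771.88 × 0.173 = $133.54
Paid family leave insurance: $876.80 × 0.0045 = $3.95
Medicare: $876.80 × 0.0184 = $16.13
Wage garnishment: $876.80 × 0.0285 = $24.99
Charitable contribution: $24.20
Total deductions = $62.83 + $42.09 + $17.37 + $61.75 + $133.54 + $3.95 + $16.13 + $24.99 + $24.20 = $386.85
Net pay = $876.80 − $386.85 = $489.95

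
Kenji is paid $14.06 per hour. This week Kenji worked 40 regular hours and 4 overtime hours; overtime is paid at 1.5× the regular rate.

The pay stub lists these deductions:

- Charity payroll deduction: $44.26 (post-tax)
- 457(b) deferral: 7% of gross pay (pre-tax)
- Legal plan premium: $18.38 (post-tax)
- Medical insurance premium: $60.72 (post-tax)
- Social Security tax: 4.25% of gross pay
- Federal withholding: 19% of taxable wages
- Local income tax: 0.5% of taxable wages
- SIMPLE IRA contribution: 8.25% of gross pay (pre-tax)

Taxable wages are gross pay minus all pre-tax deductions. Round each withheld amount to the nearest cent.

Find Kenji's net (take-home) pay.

Regular pay: 40 × $14.06 = $562.40
Overtime pay: 4 × $14.06 × 1.5 = $84.36
Gross pay = $562.40 + $84.36 = $646.76
SIMPLE IRA contribution: $646.76 × 0.0825 = $53.36
457(b) deferral: $646.76 × 0.07 = $45.27
Pre-tax total = $53.36 + $45.27 = $98.63
Taxable wages = $646.76 − $98.63 = $548.13
Local income tax: $548.13 × 0.005 = $2.74
Federal withholding: $548.13 × 0.19 = $104.14
Social Security tax: $646.76 × 0.0425 = $27.49
Medical insurance premium: $60.72
Charity payroll deduction: $44.26
Legal plan premium: $18.38
Total deductions = $53.36 + $45.27 + $2.74 + $104.14 + $27.49 + $60.72 + $44.26 + $18.38 = $356.36
Net pay = $646.76 − $356.36 = $290.40

$290.40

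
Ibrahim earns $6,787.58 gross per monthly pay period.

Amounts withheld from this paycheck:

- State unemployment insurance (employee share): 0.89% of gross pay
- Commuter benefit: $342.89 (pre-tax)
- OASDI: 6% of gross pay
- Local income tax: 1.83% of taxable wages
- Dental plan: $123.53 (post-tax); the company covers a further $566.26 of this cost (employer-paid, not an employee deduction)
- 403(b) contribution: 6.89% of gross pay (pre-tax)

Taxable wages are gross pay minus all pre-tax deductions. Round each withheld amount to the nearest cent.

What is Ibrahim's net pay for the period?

$5,276.46

Commuter benefit: $342.89
403(b) contribution: $6,787.58 × 0.0689 = $467.66
Pre-tax total = $342.89 + $467.66 = $810.55
Taxable wages = $6,787.58 − $810.55 = $5,977.03
Local income tax: $5,977.03 × 0.0183 = $109.38
OASDI: $6,787.58 × 0.06 = $407.25
State unemployment insurance (employee share): $6,787.58 × 0.0089 = $60.41
Dental plan: $123.53
(Employer's $566.26 toward dental plan is not withheld from the employee.)
Total deductions = $342.89 + $467.66 + $109.38 + $407.25 + $60.41 + $123.53 = $1,511.12
Net pay = $6,787.58 − $1,511.12 = $5,276.46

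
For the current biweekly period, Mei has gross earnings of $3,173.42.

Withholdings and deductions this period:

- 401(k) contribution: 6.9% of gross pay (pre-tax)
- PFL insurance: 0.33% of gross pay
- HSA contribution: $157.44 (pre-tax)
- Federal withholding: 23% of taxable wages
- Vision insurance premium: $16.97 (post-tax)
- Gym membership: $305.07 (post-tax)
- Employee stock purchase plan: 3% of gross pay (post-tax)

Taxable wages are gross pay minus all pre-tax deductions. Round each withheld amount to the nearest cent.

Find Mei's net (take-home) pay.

401(k) contribution: $3,173.42 × 0.069 = $218.97
HSA contribution: $157.44
Pre-tax total = $218.97 + $157.44 = $376.41
Taxable wages = $3,173.42 − $376.41 = $2,797.01
Federal withholding: $2,797.01 × 0.23 = $643.31
PFL insurance: $3,173.42 × 0.0033 = $10.47
Employee stock purchase plan: $3,173.42 × 0.03 = $95.20
Vision insurance premium: $16.97
Gym membership: $305.07
Total deductions = $218.97 + $157.44 + $643.31 + $10.47 + $95.20 + $16.97 + $305.07 = $1,447.43
Net pay = $3,173.42 − $1,447.43 = $1,725.99

$1,725.99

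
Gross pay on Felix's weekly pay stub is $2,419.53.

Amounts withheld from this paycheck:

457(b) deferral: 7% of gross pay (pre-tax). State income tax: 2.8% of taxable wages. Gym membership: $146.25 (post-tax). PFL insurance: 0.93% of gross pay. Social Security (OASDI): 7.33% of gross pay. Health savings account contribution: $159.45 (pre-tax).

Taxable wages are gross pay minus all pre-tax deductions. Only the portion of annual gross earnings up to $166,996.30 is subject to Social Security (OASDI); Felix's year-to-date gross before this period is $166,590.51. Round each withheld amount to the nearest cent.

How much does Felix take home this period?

$1,833.68

Health savings account contribution: $159.45
457(b) deferral: $2,419.53 × 0.07 = $169.37
Pre-tax total = $159.45 + $169.37 = $328.82
Taxable wages = $2,419.53 − $328.82 = $2,090.71
State income tax: $2,090.71 × 0.028 = $58.54
PFL insurance: $2,419.53 × 0.0093 = $22.50
Social Security (OASDI): only $166,996.30 − $166,590.51 = $405.79 of this check is subject → $405.79 × 0.0733 = $29.74
Gym membership: $146.25
Total deductions = $159.45 + $169.37 + $58.54 + $22.50 + $29.74 + $146.25 = $585.85
Net pay = $2,419.53 − $585.85 = $1,833.68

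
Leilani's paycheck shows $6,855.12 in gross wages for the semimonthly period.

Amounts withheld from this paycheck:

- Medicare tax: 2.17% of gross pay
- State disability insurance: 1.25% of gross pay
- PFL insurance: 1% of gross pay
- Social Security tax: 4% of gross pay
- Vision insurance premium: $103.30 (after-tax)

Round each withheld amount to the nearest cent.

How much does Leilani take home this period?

$6,174.62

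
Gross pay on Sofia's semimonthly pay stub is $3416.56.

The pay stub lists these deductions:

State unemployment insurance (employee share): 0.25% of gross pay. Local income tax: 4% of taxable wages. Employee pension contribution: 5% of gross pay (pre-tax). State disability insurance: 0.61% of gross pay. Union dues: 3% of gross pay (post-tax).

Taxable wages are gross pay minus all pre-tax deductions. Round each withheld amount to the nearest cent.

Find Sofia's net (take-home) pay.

$2984.02

Employee pension contribution: $3416.56 × 0.05 = $170.83
Taxable wages = $3416.56 − $170.83 = $3245.73
Local income tax: $3245.73 × 0.04 = $129.83
State disability insurance: $3416.56 × 0.0061 = $20.84
State unemployment insurance (employee share): $3416.56 × 0.0025 = $8.54
Union dues: $3416.56 × 0.03 = $102.50
Total deductions = $170.83 + $129.83 + $20.84 + $8.54 + $102.50 = $432.54
Net pay = $3416.56 − $432.54 = $2984.02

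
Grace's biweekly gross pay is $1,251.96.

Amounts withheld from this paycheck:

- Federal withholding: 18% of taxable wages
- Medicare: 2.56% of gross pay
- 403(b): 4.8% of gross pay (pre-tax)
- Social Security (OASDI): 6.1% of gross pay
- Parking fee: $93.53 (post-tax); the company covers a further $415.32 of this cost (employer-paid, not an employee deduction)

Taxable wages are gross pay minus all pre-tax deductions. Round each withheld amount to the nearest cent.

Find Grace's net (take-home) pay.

403(b): $1,251.96 × 0.048 = $60.09
Taxable wages = $1,251.96 − $60.09 = $1,191.87
Federal withholding: $1,191.87 × 0.18 = $214.54
Social Security (OASDI): $1,251.96 × 0.061 = $76.37
Medicare: $1,251.96 × 0.0256 = $32.05
Parking fee: $93.53
(Employer's $415.32 toward parking fee is not withheld from the employee.)
Total deductions = $60.09 + $214.54 + $76.37 + $32.05 + $93.53 = $476.58
Net pay = $1,251.96 − $476.58 = $775.38

$775.38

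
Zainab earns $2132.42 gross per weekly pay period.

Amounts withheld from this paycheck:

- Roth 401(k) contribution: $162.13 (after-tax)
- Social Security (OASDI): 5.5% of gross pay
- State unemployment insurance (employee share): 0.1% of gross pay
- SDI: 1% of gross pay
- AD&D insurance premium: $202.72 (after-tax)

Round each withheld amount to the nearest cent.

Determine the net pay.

$1626.84

State unemployment insurance (employee share): $2132.42 × 0.001 = $2.13
SDI: $2132.42 × 0.01 = $21.32
Social Security (OASDI): $2132.42 × 0.055 = $117.28
Roth 401(k) contribution: $162.13
AD&D insurance premium: $202.72
Total deductions = $2.13 + $21.32 + $117.28 + $162.13 + $202.72 = $505.58
Net pay = $2132.42 − $505.58 = $1626.84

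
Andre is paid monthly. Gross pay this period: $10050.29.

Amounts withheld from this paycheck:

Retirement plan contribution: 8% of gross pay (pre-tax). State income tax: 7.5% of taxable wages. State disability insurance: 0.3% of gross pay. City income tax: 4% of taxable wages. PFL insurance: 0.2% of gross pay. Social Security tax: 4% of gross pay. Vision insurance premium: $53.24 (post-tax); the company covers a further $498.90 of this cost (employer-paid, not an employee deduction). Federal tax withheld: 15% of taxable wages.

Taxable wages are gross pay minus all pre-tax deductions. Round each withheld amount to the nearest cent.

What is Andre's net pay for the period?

Retirement plan contribution: $10050.29 × 0.08 = $804.02
Taxable wages = $10050.29 − $804.02 = $9246.27
Federal tax withheld: $9246.27 × 0.15 = $1386.94
State income tax: $9246.27 × 0.075 = $693.47
City income tax: $9246.27 × 0.04 = $369.85
State disability insurance: $10050.29 × 0.003 = $30.15
Social Security tax: $10050.29 × 0.04 = $402.01
PFL insurance: $10050.29 × 0.002 = $20.10
Vision insurance premium: $53.24
(Employer's $498.90 toward vision insurance premium is not withheld from the employee.)
Total deductions = $804.02 + $1386.94 + $693.47 + $369.85 + $30.15 + $402.01 + $20.10 + $53.24 = $3759.78
Net pay = $10050.29 − $3759.78 = $6290.51

$6290.51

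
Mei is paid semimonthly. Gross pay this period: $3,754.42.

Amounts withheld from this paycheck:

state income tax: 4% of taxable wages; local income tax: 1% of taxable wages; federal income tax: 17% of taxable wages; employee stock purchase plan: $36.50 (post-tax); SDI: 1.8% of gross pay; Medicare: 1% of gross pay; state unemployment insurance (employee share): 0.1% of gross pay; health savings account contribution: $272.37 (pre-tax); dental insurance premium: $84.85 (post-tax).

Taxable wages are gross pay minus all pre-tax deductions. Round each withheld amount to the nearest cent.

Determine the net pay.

Health savings account contribution: $272.37
Taxable wages = $3,754.42 − $272.37 = $3,482.05
Local income tax: $3,482.05 × 0.01 = $34.82
Federal income tax: $3,482.05 × 0.17 = $591.95
State income tax: $3,482.05 × 0.04 = $139.28
Medicare: $3,754.42 × 0.01 = $37.54
State unemployment insurance (employee share): $3,754.42 × 0.001 = $3.75
SDI: $3,754.42 × 0.018 = $67.58
Dental insurance premium: $84.85
Employee stock purchase plan: $36.50
Total deductions = $272.37 + $34.82 + $591.95 + $139.28 + $37.54 + $3.75 + $67.58 + $84.85 + $36.50 = $1,268.64
Net pay = $3,754.42 − $1,268.64 = $2,485.78

$2,485.78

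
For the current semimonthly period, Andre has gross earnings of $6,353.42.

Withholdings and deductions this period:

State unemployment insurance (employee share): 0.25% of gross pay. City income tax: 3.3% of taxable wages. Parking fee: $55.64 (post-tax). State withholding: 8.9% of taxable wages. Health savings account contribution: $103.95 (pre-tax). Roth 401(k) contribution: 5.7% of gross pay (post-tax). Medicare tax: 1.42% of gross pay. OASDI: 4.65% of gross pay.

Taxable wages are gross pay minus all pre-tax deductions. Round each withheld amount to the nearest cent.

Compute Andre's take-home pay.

Health savings account contribution: $103.95
Taxable wages = $6,353.42 − $103.95 = $6,249.47
State withholding: $6,249.47 × 0.089 = $556.20
City income tax: $6,249.47 × 0.033 = $206.23
Medicare tax: $6,353.42 × 0.0142 = $90.22
OASDI: $6,353.42 × 0.0465 = $295.43
State unemployment insurance (employee share): $6,353.42 × 0.0025 = $15.88
Roth 401(k) contribution: $6,353.42 × 0.057 = $362.14
Parking fee: $55.64
Total deductions = $103.95 + $556.20 + $206.23 + $90.22 + $295.43 + $15.88 + $362.14 + $55.64 = $1,685.69
Net pay = $6,353.42 − $1,685.69 = $4,667.73

$4,667.73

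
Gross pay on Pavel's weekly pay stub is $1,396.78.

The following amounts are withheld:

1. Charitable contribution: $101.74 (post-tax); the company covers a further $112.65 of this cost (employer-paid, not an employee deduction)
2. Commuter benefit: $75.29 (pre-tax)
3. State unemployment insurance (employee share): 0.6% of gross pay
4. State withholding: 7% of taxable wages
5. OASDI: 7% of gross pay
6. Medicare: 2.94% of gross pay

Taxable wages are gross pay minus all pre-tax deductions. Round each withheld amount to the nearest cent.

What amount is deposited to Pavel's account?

Commuter benefit: $75.29
Taxable wages = $1,396.78 − $75.29 = $1,321.49
State withholding: $1,321.49 × 0.07 = $92.50
State unemployment insurance (employee share): $1,396.78 × 0.006 = $8.38
Medicare: $1,396.78 × 0.0294 = $41.07
OASDI: $1,396.78 × 0.07 = $97.77
Charitable contribution: $101.74
(Employer's $112.65 toward charitable contribution is not withheld from the employee.)
Total deductions = $75.29 + $92.50 + $8.38 + $41.07 + $97.77 + $101.74 = $416.75
Net pay = $1,396.78 − $416.75 = $980.03

$980.03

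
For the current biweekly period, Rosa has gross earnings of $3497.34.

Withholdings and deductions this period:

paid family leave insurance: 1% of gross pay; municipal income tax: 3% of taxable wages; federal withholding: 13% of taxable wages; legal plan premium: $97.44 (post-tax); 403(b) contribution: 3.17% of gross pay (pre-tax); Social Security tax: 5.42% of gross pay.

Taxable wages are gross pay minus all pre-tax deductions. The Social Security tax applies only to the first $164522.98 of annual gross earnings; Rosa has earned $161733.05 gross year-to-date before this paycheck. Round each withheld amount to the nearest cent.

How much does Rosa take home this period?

403(b) contribution: $3497.34 × 0.0317 = $110.87
Taxable wages = $3497.34 − $110.87 = $3386.47
Federal withholding: $3386.47 × 0.13 = $440.24
Municipal income tax: $3386.47 × 0.03 = $101.59
Social Security tax: only $164522.98 − $161733.05 = $2789.93 of this check is subject → $2789.93 × 0.0542 = $151.21
Paid family leave insurance: $3497.34 × 0.01 = $34.97
Legal plan premium: $97.44
Total deductions = $110.87 + $440.24 + $101.59 + $151.21 + $34.97 + $97.44 = $936.32
Net pay = $3497.34 − $936.32 = $2561.02

$2561.02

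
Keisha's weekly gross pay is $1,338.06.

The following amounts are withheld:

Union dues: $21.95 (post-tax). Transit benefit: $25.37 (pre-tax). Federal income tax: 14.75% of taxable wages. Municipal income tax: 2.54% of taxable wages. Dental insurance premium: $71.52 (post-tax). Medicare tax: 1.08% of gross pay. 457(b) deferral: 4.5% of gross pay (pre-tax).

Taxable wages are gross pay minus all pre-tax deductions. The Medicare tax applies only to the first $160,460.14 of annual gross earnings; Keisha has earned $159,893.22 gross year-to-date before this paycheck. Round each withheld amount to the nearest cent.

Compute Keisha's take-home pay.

$936.34

457(b) deferral: $1,338.06 × 0.045 = $60.21
Transit benefit: $25.37
Pre-tax total = $60.21 + $25.37 = $85.58
Taxable wages = $1,338.06 − $85.58 = $1,252.48
Municipal income tax: $1,252.48 × 0.0254 = $31.81
Federal income tax: $1,252.48 × 0.1475 = $184.74
Medicare tax: only $160,460.14 − $159,893.22 = $566.92 of this check is subject → $566.92 × 0.0108 = $6.12
Dental insurance premium: $71.52
Union dues: $21.95
Total deductions = $60.21 + $25.37 + $31.81 + $184.74 + $6.12 + $71.52 + $21.95 = $401.72
Net pay = $1,338.06 − $401.72 = $936.34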